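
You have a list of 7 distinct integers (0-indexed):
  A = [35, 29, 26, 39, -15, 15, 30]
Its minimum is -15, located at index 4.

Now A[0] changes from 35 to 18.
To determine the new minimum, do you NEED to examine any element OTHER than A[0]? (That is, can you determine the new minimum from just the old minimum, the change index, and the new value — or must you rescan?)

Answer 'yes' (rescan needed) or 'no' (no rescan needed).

Answer: no

Derivation:
Old min = -15 at index 4
Change at index 0: 35 -> 18
Index 0 was NOT the min. New min = min(-15, 18). No rescan of other elements needed.
Needs rescan: no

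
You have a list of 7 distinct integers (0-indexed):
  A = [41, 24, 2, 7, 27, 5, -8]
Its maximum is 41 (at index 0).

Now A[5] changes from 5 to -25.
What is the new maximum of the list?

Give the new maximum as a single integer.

Old max = 41 (at index 0)
Change: A[5] 5 -> -25
Changed element was NOT the old max.
  New max = max(old_max, new_val) = max(41, -25) = 41

Answer: 41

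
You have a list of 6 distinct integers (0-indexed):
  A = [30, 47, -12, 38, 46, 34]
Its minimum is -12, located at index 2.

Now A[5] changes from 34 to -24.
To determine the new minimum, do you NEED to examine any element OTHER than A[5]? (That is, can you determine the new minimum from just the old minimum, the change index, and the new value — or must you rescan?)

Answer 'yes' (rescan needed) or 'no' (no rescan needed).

Old min = -12 at index 2
Change at index 5: 34 -> -24
Index 5 was NOT the min. New min = min(-12, -24). No rescan of other elements needed.
Needs rescan: no

Answer: no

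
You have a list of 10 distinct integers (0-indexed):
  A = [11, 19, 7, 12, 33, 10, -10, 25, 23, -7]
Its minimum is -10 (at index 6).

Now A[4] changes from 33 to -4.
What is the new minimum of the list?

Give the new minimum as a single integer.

Old min = -10 (at index 6)
Change: A[4] 33 -> -4
Changed element was NOT the old min.
  New min = min(old_min, new_val) = min(-10, -4) = -10

Answer: -10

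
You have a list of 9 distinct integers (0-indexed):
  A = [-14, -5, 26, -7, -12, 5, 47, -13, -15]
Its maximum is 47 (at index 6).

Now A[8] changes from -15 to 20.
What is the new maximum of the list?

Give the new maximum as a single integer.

Old max = 47 (at index 6)
Change: A[8] -15 -> 20
Changed element was NOT the old max.
  New max = max(old_max, new_val) = max(47, 20) = 47

Answer: 47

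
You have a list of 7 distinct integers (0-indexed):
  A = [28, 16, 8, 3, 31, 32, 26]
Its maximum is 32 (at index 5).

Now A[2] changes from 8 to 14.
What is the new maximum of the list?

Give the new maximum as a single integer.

Old max = 32 (at index 5)
Change: A[2] 8 -> 14
Changed element was NOT the old max.
  New max = max(old_max, new_val) = max(32, 14) = 32

Answer: 32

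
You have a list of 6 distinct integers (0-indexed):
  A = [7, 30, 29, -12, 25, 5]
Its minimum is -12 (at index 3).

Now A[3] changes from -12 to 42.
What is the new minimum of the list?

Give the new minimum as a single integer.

Old min = -12 (at index 3)
Change: A[3] -12 -> 42
Changed element WAS the min. Need to check: is 42 still <= all others?
  Min of remaining elements: 5
  New min = min(42, 5) = 5

Answer: 5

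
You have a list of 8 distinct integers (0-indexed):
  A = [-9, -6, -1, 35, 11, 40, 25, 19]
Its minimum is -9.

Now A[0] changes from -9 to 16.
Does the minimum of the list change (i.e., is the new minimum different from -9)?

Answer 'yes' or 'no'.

Old min = -9
Change: A[0] -9 -> 16
Changed element was the min; new min must be rechecked.
New min = -6; changed? yes

Answer: yes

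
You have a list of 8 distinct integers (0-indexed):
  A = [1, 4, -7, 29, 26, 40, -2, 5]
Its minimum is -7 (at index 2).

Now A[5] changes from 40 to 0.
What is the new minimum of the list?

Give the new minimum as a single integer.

Answer: -7

Derivation:
Old min = -7 (at index 2)
Change: A[5] 40 -> 0
Changed element was NOT the old min.
  New min = min(old_min, new_val) = min(-7, 0) = -7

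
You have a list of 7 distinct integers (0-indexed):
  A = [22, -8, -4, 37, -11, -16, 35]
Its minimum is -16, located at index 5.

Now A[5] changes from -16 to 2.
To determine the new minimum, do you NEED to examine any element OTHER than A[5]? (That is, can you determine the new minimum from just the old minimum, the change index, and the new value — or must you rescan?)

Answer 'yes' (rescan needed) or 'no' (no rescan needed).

Old min = -16 at index 5
Change at index 5: -16 -> 2
Index 5 WAS the min and new value 2 > old min -16. Must rescan other elements to find the new min.
Needs rescan: yes

Answer: yes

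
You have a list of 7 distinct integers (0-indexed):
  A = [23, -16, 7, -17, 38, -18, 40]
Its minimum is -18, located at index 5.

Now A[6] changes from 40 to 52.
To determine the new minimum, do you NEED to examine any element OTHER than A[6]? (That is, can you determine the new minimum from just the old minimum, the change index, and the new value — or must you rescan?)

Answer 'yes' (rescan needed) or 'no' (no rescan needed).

Old min = -18 at index 5
Change at index 6: 40 -> 52
Index 6 was NOT the min. New min = min(-18, 52). No rescan of other elements needed.
Needs rescan: no

Answer: no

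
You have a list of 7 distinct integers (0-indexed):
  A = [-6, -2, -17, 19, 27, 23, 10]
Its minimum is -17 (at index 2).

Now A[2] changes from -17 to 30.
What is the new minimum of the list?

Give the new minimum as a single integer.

Answer: -6

Derivation:
Old min = -17 (at index 2)
Change: A[2] -17 -> 30
Changed element WAS the min. Need to check: is 30 still <= all others?
  Min of remaining elements: -6
  New min = min(30, -6) = -6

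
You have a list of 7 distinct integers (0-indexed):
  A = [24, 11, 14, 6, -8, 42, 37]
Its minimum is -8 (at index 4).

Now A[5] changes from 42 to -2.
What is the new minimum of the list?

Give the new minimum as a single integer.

Old min = -8 (at index 4)
Change: A[5] 42 -> -2
Changed element was NOT the old min.
  New min = min(old_min, new_val) = min(-8, -2) = -8

Answer: -8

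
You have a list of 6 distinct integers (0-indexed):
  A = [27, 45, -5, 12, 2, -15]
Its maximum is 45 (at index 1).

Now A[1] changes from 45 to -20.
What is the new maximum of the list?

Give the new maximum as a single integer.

Answer: 27

Derivation:
Old max = 45 (at index 1)
Change: A[1] 45 -> -20
Changed element WAS the max -> may need rescan.
  Max of remaining elements: 27
  New max = max(-20, 27) = 27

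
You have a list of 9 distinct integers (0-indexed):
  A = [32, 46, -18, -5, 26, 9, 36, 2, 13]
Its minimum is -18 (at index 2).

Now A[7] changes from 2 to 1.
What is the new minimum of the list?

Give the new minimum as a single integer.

Old min = -18 (at index 2)
Change: A[7] 2 -> 1
Changed element was NOT the old min.
  New min = min(old_min, new_val) = min(-18, 1) = -18

Answer: -18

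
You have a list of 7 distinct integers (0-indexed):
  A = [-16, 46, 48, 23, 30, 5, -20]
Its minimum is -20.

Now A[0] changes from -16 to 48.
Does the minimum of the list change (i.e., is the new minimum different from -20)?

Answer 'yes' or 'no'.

Answer: no

Derivation:
Old min = -20
Change: A[0] -16 -> 48
Changed element was NOT the min; min changes only if 48 < -20.
New min = -20; changed? no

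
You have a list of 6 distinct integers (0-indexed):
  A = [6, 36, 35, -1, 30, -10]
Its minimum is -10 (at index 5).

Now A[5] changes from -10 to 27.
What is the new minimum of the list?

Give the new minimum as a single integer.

Answer: -1

Derivation:
Old min = -10 (at index 5)
Change: A[5] -10 -> 27
Changed element WAS the min. Need to check: is 27 still <= all others?
  Min of remaining elements: -1
  New min = min(27, -1) = -1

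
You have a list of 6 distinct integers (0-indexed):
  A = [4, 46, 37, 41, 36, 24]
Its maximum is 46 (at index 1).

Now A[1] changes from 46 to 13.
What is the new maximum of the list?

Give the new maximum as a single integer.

Answer: 41

Derivation:
Old max = 46 (at index 1)
Change: A[1] 46 -> 13
Changed element WAS the max -> may need rescan.
  Max of remaining elements: 41
  New max = max(13, 41) = 41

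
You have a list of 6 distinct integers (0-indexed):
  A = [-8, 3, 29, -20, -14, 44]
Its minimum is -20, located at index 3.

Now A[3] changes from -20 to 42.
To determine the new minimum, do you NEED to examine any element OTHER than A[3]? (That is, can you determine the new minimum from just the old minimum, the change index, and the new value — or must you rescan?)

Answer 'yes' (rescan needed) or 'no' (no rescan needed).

Answer: yes

Derivation:
Old min = -20 at index 3
Change at index 3: -20 -> 42
Index 3 WAS the min and new value 42 > old min -20. Must rescan other elements to find the new min.
Needs rescan: yes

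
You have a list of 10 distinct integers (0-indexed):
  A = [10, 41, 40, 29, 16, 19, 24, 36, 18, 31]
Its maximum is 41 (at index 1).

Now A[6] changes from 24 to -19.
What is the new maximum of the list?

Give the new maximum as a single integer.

Old max = 41 (at index 1)
Change: A[6] 24 -> -19
Changed element was NOT the old max.
  New max = max(old_max, new_val) = max(41, -19) = 41

Answer: 41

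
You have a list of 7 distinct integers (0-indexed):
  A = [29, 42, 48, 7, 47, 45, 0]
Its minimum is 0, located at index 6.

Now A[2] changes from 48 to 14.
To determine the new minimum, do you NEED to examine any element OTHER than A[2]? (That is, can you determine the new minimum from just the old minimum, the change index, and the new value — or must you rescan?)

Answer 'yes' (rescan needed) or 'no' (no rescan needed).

Answer: no

Derivation:
Old min = 0 at index 6
Change at index 2: 48 -> 14
Index 2 was NOT the min. New min = min(0, 14). No rescan of other elements needed.
Needs rescan: no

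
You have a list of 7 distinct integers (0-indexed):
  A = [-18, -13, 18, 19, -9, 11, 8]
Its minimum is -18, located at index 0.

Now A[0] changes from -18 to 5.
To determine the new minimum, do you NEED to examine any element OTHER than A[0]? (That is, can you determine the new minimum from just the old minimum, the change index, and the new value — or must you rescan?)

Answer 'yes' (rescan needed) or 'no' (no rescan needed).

Answer: yes

Derivation:
Old min = -18 at index 0
Change at index 0: -18 -> 5
Index 0 WAS the min and new value 5 > old min -18. Must rescan other elements to find the new min.
Needs rescan: yes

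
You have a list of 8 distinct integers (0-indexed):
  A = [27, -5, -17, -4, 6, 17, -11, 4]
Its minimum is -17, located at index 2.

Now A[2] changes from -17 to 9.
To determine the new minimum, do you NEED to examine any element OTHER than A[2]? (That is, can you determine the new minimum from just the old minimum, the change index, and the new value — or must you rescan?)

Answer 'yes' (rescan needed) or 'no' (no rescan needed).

Answer: yes

Derivation:
Old min = -17 at index 2
Change at index 2: -17 -> 9
Index 2 WAS the min and new value 9 > old min -17. Must rescan other elements to find the new min.
Needs rescan: yes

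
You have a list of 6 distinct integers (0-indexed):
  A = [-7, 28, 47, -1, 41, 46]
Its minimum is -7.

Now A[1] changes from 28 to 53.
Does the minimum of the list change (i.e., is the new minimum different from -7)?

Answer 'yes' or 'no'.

Old min = -7
Change: A[1] 28 -> 53
Changed element was NOT the min; min changes only if 53 < -7.
New min = -7; changed? no

Answer: no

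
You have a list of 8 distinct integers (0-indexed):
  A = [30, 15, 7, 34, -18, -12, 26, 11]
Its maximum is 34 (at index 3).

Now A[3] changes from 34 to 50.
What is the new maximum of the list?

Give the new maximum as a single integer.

Answer: 50

Derivation:
Old max = 34 (at index 3)
Change: A[3] 34 -> 50
Changed element WAS the max -> may need rescan.
  Max of remaining elements: 30
  New max = max(50, 30) = 50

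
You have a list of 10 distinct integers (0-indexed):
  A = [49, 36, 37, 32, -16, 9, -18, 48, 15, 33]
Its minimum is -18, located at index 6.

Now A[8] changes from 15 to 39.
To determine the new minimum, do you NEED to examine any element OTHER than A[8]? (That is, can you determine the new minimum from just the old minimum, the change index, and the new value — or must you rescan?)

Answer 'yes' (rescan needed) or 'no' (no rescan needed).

Answer: no

Derivation:
Old min = -18 at index 6
Change at index 8: 15 -> 39
Index 8 was NOT the min. New min = min(-18, 39). No rescan of other elements needed.
Needs rescan: no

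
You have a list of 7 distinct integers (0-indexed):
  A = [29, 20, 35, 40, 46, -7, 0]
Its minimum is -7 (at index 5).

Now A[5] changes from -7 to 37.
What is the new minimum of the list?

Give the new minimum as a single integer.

Old min = -7 (at index 5)
Change: A[5] -7 -> 37
Changed element WAS the min. Need to check: is 37 still <= all others?
  Min of remaining elements: 0
  New min = min(37, 0) = 0

Answer: 0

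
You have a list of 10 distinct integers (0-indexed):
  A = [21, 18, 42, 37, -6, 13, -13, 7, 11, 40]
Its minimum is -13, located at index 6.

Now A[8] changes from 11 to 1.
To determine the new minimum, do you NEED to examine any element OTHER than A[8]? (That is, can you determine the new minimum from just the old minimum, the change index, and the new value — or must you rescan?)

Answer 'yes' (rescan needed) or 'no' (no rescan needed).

Old min = -13 at index 6
Change at index 8: 11 -> 1
Index 8 was NOT the min. New min = min(-13, 1). No rescan of other elements needed.
Needs rescan: no

Answer: no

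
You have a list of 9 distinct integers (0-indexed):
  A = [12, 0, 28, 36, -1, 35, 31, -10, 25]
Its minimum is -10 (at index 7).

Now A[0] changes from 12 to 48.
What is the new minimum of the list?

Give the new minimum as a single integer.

Answer: -10

Derivation:
Old min = -10 (at index 7)
Change: A[0] 12 -> 48
Changed element was NOT the old min.
  New min = min(old_min, new_val) = min(-10, 48) = -10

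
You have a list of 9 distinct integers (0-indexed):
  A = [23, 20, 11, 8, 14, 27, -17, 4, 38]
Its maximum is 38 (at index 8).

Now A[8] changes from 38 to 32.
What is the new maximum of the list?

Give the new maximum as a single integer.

Answer: 32

Derivation:
Old max = 38 (at index 8)
Change: A[8] 38 -> 32
Changed element WAS the max -> may need rescan.
  Max of remaining elements: 27
  New max = max(32, 27) = 32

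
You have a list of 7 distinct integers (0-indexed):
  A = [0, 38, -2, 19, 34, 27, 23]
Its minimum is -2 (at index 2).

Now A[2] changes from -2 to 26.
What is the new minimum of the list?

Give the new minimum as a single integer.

Answer: 0

Derivation:
Old min = -2 (at index 2)
Change: A[2] -2 -> 26
Changed element WAS the min. Need to check: is 26 still <= all others?
  Min of remaining elements: 0
  New min = min(26, 0) = 0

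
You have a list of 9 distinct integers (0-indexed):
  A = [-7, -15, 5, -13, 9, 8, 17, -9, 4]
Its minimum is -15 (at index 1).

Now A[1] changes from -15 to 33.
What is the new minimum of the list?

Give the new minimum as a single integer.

Answer: -13

Derivation:
Old min = -15 (at index 1)
Change: A[1] -15 -> 33
Changed element WAS the min. Need to check: is 33 still <= all others?
  Min of remaining elements: -13
  New min = min(33, -13) = -13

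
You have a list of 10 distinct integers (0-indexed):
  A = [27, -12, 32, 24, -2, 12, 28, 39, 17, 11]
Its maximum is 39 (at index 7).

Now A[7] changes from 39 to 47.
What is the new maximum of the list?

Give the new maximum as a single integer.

Answer: 47

Derivation:
Old max = 39 (at index 7)
Change: A[7] 39 -> 47
Changed element WAS the max -> may need rescan.
  Max of remaining elements: 32
  New max = max(47, 32) = 47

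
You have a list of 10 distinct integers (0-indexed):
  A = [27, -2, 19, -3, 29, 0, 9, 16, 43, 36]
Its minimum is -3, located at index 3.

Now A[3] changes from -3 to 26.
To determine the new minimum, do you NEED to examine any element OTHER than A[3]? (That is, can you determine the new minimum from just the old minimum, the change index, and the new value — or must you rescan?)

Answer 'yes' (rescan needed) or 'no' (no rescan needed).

Answer: yes

Derivation:
Old min = -3 at index 3
Change at index 3: -3 -> 26
Index 3 WAS the min and new value 26 > old min -3. Must rescan other elements to find the new min.
Needs rescan: yes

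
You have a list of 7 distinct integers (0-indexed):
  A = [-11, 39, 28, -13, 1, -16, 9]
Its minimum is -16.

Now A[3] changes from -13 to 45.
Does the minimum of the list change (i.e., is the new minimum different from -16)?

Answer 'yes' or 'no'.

Answer: no

Derivation:
Old min = -16
Change: A[3] -13 -> 45
Changed element was NOT the min; min changes only if 45 < -16.
New min = -16; changed? no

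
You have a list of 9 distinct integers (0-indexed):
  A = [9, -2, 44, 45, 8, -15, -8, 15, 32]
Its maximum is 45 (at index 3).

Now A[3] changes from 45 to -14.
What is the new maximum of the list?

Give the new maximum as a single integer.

Answer: 44

Derivation:
Old max = 45 (at index 3)
Change: A[3] 45 -> -14
Changed element WAS the max -> may need rescan.
  Max of remaining elements: 44
  New max = max(-14, 44) = 44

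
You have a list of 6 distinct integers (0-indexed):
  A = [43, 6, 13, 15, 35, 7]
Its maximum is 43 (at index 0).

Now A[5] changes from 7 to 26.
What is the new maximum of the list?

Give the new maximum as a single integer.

Answer: 43

Derivation:
Old max = 43 (at index 0)
Change: A[5] 7 -> 26
Changed element was NOT the old max.
  New max = max(old_max, new_val) = max(43, 26) = 43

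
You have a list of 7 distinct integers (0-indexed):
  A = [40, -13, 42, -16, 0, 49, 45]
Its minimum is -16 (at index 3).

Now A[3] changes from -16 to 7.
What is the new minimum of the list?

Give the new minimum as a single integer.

Answer: -13

Derivation:
Old min = -16 (at index 3)
Change: A[3] -16 -> 7
Changed element WAS the min. Need to check: is 7 still <= all others?
  Min of remaining elements: -13
  New min = min(7, -13) = -13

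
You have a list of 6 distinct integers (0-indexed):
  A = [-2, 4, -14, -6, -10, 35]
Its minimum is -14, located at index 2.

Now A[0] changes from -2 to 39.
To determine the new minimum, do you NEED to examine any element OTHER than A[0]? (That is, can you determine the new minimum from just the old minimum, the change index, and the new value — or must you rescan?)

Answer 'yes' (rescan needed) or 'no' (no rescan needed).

Old min = -14 at index 2
Change at index 0: -2 -> 39
Index 0 was NOT the min. New min = min(-14, 39). No rescan of other elements needed.
Needs rescan: no

Answer: no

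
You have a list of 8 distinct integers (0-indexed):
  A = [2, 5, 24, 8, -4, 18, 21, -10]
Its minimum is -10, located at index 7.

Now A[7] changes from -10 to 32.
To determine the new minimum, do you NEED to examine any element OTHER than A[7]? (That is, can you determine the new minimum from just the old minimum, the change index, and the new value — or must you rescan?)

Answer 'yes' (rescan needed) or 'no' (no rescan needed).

Answer: yes

Derivation:
Old min = -10 at index 7
Change at index 7: -10 -> 32
Index 7 WAS the min and new value 32 > old min -10. Must rescan other elements to find the new min.
Needs rescan: yes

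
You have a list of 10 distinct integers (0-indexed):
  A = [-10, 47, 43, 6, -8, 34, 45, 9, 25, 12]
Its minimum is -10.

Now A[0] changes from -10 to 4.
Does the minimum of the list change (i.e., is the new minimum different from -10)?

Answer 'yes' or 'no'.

Old min = -10
Change: A[0] -10 -> 4
Changed element was the min; new min must be rechecked.
New min = -8; changed? yes

Answer: yes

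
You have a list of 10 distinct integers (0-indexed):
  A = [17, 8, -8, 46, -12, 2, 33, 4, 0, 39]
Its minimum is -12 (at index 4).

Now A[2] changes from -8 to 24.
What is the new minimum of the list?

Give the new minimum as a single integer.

Old min = -12 (at index 4)
Change: A[2] -8 -> 24
Changed element was NOT the old min.
  New min = min(old_min, new_val) = min(-12, 24) = -12

Answer: -12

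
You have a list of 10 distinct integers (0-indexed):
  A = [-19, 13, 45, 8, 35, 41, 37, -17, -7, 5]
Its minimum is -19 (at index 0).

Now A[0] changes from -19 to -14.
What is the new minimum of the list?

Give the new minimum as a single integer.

Answer: -17

Derivation:
Old min = -19 (at index 0)
Change: A[0] -19 -> -14
Changed element WAS the min. Need to check: is -14 still <= all others?
  Min of remaining elements: -17
  New min = min(-14, -17) = -17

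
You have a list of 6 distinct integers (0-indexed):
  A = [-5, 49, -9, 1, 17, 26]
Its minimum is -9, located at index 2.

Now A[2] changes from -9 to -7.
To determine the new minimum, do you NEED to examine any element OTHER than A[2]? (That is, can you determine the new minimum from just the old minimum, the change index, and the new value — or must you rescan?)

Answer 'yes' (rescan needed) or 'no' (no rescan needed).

Answer: yes

Derivation:
Old min = -9 at index 2
Change at index 2: -9 -> -7
Index 2 WAS the min and new value -7 > old min -9. Must rescan other elements to find the new min.
Needs rescan: yes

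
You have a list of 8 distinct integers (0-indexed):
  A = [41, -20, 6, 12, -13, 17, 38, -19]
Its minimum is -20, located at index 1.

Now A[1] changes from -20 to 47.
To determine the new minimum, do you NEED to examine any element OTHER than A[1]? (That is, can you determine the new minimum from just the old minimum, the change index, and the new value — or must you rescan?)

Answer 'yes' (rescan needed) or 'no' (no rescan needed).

Answer: yes

Derivation:
Old min = -20 at index 1
Change at index 1: -20 -> 47
Index 1 WAS the min and new value 47 > old min -20. Must rescan other elements to find the new min.
Needs rescan: yes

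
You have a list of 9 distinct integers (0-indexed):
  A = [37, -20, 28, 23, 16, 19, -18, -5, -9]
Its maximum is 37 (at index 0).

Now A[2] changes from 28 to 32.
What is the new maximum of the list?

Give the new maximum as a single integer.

Answer: 37

Derivation:
Old max = 37 (at index 0)
Change: A[2] 28 -> 32
Changed element was NOT the old max.
  New max = max(old_max, new_val) = max(37, 32) = 37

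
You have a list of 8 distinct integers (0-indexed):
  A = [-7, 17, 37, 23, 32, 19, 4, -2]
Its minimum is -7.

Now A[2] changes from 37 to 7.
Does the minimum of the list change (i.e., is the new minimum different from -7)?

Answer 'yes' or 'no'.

Answer: no

Derivation:
Old min = -7
Change: A[2] 37 -> 7
Changed element was NOT the min; min changes only if 7 < -7.
New min = -7; changed? no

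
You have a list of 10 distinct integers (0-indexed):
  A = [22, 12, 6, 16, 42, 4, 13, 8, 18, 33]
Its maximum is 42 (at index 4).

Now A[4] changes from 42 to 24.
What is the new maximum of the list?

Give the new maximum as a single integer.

Old max = 42 (at index 4)
Change: A[4] 42 -> 24
Changed element WAS the max -> may need rescan.
  Max of remaining elements: 33
  New max = max(24, 33) = 33

Answer: 33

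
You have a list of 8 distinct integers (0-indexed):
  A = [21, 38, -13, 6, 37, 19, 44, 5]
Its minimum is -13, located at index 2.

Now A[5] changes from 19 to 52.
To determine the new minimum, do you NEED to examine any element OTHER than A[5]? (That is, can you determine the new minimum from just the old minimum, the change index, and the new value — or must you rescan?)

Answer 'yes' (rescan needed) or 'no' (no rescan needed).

Old min = -13 at index 2
Change at index 5: 19 -> 52
Index 5 was NOT the min. New min = min(-13, 52). No rescan of other elements needed.
Needs rescan: no

Answer: no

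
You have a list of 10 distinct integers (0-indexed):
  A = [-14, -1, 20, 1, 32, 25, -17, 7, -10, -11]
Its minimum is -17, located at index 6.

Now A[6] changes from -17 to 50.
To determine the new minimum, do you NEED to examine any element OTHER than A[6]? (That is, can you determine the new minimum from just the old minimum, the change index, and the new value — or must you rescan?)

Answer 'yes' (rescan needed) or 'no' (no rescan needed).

Answer: yes

Derivation:
Old min = -17 at index 6
Change at index 6: -17 -> 50
Index 6 WAS the min and new value 50 > old min -17. Must rescan other elements to find the new min.
Needs rescan: yes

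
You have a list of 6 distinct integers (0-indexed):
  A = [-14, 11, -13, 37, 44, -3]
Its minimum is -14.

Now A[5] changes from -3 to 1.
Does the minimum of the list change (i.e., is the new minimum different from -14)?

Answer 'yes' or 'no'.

Answer: no

Derivation:
Old min = -14
Change: A[5] -3 -> 1
Changed element was NOT the min; min changes only if 1 < -14.
New min = -14; changed? no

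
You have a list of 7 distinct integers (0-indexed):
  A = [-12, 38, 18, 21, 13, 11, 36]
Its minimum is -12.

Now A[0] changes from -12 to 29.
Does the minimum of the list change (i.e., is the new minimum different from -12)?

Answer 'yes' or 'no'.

Old min = -12
Change: A[0] -12 -> 29
Changed element was the min; new min must be rechecked.
New min = 11; changed? yes

Answer: yes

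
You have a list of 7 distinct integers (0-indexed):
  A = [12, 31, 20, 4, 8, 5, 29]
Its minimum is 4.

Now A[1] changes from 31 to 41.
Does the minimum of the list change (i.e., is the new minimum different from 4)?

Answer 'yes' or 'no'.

Answer: no

Derivation:
Old min = 4
Change: A[1] 31 -> 41
Changed element was NOT the min; min changes only if 41 < 4.
New min = 4; changed? no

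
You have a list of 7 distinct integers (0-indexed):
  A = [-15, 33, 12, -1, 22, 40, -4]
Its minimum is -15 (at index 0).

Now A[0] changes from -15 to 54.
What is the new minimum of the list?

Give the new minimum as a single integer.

Answer: -4

Derivation:
Old min = -15 (at index 0)
Change: A[0] -15 -> 54
Changed element WAS the min. Need to check: is 54 still <= all others?
  Min of remaining elements: -4
  New min = min(54, -4) = -4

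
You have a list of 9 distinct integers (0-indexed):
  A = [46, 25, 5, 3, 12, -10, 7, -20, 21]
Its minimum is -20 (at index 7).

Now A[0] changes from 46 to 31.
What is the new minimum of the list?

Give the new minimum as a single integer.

Old min = -20 (at index 7)
Change: A[0] 46 -> 31
Changed element was NOT the old min.
  New min = min(old_min, new_val) = min(-20, 31) = -20

Answer: -20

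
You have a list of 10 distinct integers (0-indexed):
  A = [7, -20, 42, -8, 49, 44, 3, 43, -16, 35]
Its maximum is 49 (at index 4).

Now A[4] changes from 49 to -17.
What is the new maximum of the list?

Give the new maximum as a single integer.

Answer: 44

Derivation:
Old max = 49 (at index 4)
Change: A[4] 49 -> -17
Changed element WAS the max -> may need rescan.
  Max of remaining elements: 44
  New max = max(-17, 44) = 44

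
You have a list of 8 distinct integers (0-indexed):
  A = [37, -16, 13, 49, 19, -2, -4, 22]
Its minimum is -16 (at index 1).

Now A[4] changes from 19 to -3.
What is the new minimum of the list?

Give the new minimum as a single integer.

Old min = -16 (at index 1)
Change: A[4] 19 -> -3
Changed element was NOT the old min.
  New min = min(old_min, new_val) = min(-16, -3) = -16

Answer: -16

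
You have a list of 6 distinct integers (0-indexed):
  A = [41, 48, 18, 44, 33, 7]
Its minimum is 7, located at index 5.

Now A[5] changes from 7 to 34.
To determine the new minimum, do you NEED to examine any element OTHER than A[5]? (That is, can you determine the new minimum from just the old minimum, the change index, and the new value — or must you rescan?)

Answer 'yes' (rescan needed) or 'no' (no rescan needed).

Answer: yes

Derivation:
Old min = 7 at index 5
Change at index 5: 7 -> 34
Index 5 WAS the min and new value 34 > old min 7. Must rescan other elements to find the new min.
Needs rescan: yes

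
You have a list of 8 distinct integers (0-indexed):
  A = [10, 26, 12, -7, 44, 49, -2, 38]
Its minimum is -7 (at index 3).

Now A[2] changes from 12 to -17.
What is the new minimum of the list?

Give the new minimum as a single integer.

Answer: -17

Derivation:
Old min = -7 (at index 3)
Change: A[2] 12 -> -17
Changed element was NOT the old min.
  New min = min(old_min, new_val) = min(-7, -17) = -17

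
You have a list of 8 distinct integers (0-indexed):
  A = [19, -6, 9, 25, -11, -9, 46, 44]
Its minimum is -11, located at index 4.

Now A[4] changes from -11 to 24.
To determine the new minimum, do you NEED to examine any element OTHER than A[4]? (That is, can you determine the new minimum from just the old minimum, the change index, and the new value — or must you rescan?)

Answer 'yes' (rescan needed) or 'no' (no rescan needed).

Answer: yes

Derivation:
Old min = -11 at index 4
Change at index 4: -11 -> 24
Index 4 WAS the min and new value 24 > old min -11. Must rescan other elements to find the new min.
Needs rescan: yes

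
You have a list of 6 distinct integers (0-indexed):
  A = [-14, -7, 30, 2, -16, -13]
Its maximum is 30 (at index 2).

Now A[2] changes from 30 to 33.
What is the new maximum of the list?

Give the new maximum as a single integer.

Answer: 33

Derivation:
Old max = 30 (at index 2)
Change: A[2] 30 -> 33
Changed element WAS the max -> may need rescan.
  Max of remaining elements: 2
  New max = max(33, 2) = 33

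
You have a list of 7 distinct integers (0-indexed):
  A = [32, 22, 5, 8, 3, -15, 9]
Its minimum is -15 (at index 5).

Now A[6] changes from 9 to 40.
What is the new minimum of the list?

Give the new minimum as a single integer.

Answer: -15

Derivation:
Old min = -15 (at index 5)
Change: A[6] 9 -> 40
Changed element was NOT the old min.
  New min = min(old_min, new_val) = min(-15, 40) = -15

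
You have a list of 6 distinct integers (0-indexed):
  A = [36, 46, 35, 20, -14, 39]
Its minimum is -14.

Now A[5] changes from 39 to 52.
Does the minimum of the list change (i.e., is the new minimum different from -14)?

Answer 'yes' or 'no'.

Answer: no

Derivation:
Old min = -14
Change: A[5] 39 -> 52
Changed element was NOT the min; min changes only if 52 < -14.
New min = -14; changed? no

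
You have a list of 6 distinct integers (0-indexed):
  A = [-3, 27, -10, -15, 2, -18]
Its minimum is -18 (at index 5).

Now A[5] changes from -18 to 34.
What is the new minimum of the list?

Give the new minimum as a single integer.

Answer: -15

Derivation:
Old min = -18 (at index 5)
Change: A[5] -18 -> 34
Changed element WAS the min. Need to check: is 34 still <= all others?
  Min of remaining elements: -15
  New min = min(34, -15) = -15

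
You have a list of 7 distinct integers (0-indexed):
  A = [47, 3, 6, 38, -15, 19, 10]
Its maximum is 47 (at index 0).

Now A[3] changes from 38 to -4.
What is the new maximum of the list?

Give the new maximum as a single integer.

Old max = 47 (at index 0)
Change: A[3] 38 -> -4
Changed element was NOT the old max.
  New max = max(old_max, new_val) = max(47, -4) = 47

Answer: 47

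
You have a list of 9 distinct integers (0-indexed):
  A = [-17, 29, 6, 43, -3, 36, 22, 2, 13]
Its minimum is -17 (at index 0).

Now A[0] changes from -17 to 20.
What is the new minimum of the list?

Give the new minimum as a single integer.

Old min = -17 (at index 0)
Change: A[0] -17 -> 20
Changed element WAS the min. Need to check: is 20 still <= all others?
  Min of remaining elements: -3
  New min = min(20, -3) = -3

Answer: -3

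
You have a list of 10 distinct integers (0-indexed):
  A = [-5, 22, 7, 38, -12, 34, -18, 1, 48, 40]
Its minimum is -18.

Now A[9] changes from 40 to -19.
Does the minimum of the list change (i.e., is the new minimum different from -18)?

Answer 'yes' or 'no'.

Old min = -18
Change: A[9] 40 -> -19
Changed element was NOT the min; min changes only if -19 < -18.
New min = -19; changed? yes

Answer: yes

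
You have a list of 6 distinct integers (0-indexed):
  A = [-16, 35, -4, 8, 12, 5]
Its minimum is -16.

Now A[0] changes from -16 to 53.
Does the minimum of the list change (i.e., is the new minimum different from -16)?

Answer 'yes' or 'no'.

Answer: yes

Derivation:
Old min = -16
Change: A[0] -16 -> 53
Changed element was the min; new min must be rechecked.
New min = -4; changed? yes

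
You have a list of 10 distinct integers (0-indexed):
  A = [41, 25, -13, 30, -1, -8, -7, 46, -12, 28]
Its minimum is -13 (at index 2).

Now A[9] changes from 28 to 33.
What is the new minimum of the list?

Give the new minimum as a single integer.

Old min = -13 (at index 2)
Change: A[9] 28 -> 33
Changed element was NOT the old min.
  New min = min(old_min, new_val) = min(-13, 33) = -13

Answer: -13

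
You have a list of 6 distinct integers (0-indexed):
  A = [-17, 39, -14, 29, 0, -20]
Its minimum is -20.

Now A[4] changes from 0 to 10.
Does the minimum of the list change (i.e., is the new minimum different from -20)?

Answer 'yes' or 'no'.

Old min = -20
Change: A[4] 0 -> 10
Changed element was NOT the min; min changes only if 10 < -20.
New min = -20; changed? no

Answer: no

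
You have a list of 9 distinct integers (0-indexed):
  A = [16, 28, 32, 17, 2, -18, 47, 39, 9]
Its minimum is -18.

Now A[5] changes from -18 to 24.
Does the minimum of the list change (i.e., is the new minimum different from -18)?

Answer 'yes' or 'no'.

Answer: yes

Derivation:
Old min = -18
Change: A[5] -18 -> 24
Changed element was the min; new min must be rechecked.
New min = 2; changed? yes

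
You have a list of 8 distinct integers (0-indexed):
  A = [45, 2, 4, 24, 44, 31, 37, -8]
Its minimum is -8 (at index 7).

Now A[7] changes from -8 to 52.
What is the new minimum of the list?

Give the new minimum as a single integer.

Answer: 2

Derivation:
Old min = -8 (at index 7)
Change: A[7] -8 -> 52
Changed element WAS the min. Need to check: is 52 still <= all others?
  Min of remaining elements: 2
  New min = min(52, 2) = 2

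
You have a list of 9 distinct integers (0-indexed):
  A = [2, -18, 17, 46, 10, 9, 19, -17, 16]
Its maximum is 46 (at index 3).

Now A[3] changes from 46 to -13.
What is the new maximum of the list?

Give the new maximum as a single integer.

Answer: 19

Derivation:
Old max = 46 (at index 3)
Change: A[3] 46 -> -13
Changed element WAS the max -> may need rescan.
  Max of remaining elements: 19
  New max = max(-13, 19) = 19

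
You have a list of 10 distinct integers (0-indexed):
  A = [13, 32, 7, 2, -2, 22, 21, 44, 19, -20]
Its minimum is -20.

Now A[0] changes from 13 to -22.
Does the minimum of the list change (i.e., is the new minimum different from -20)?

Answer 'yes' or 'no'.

Answer: yes

Derivation:
Old min = -20
Change: A[0] 13 -> -22
Changed element was NOT the min; min changes only if -22 < -20.
New min = -22; changed? yes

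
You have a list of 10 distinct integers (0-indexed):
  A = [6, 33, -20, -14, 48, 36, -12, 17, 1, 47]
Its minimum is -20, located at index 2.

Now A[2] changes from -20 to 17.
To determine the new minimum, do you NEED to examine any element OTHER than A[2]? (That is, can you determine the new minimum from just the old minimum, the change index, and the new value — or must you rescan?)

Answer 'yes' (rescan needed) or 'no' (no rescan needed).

Old min = -20 at index 2
Change at index 2: -20 -> 17
Index 2 WAS the min and new value 17 > old min -20. Must rescan other elements to find the new min.
Needs rescan: yes

Answer: yes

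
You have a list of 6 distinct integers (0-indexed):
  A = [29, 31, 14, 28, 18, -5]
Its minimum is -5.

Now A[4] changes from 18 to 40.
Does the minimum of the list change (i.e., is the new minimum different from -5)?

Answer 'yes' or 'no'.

Answer: no

Derivation:
Old min = -5
Change: A[4] 18 -> 40
Changed element was NOT the min; min changes only if 40 < -5.
New min = -5; changed? no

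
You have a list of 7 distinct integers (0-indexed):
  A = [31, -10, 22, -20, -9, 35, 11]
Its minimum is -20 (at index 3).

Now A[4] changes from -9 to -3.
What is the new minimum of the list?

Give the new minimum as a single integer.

Old min = -20 (at index 3)
Change: A[4] -9 -> -3
Changed element was NOT the old min.
  New min = min(old_min, new_val) = min(-20, -3) = -20

Answer: -20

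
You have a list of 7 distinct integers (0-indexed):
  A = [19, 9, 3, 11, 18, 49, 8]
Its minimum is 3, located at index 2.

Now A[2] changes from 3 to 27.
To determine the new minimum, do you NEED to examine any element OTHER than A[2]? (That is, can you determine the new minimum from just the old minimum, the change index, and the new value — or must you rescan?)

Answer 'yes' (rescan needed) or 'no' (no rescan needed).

Answer: yes

Derivation:
Old min = 3 at index 2
Change at index 2: 3 -> 27
Index 2 WAS the min and new value 27 > old min 3. Must rescan other elements to find the new min.
Needs rescan: yes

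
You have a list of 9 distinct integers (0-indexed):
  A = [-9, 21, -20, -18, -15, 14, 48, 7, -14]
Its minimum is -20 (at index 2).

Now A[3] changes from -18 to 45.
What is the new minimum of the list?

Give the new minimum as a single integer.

Answer: -20

Derivation:
Old min = -20 (at index 2)
Change: A[3] -18 -> 45
Changed element was NOT the old min.
  New min = min(old_min, new_val) = min(-20, 45) = -20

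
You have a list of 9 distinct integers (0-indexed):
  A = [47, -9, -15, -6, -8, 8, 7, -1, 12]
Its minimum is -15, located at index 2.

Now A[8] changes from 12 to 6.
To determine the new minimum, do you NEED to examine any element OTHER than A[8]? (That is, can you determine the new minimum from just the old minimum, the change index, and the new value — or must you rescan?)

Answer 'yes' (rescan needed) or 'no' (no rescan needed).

Answer: no

Derivation:
Old min = -15 at index 2
Change at index 8: 12 -> 6
Index 8 was NOT the min. New min = min(-15, 6). No rescan of other elements needed.
Needs rescan: no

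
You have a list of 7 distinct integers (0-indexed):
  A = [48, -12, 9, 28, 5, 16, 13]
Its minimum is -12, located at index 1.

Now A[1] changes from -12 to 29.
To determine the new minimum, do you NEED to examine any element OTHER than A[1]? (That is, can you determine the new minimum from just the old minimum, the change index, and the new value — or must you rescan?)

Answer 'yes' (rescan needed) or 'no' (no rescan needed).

Old min = -12 at index 1
Change at index 1: -12 -> 29
Index 1 WAS the min and new value 29 > old min -12. Must rescan other elements to find the new min.
Needs rescan: yes

Answer: yes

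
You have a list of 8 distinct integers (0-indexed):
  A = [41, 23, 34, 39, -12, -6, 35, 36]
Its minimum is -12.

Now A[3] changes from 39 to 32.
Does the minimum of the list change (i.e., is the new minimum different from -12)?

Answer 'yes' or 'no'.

Answer: no

Derivation:
Old min = -12
Change: A[3] 39 -> 32
Changed element was NOT the min; min changes only if 32 < -12.
New min = -12; changed? no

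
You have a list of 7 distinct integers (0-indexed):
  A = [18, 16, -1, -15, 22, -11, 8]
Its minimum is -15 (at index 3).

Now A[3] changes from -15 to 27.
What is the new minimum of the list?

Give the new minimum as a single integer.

Answer: -11

Derivation:
Old min = -15 (at index 3)
Change: A[3] -15 -> 27
Changed element WAS the min. Need to check: is 27 still <= all others?
  Min of remaining elements: -11
  New min = min(27, -11) = -11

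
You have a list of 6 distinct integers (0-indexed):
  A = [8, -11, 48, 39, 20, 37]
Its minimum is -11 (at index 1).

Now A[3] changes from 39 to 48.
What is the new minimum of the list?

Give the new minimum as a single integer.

Answer: -11

Derivation:
Old min = -11 (at index 1)
Change: A[3] 39 -> 48
Changed element was NOT the old min.
  New min = min(old_min, new_val) = min(-11, 48) = -11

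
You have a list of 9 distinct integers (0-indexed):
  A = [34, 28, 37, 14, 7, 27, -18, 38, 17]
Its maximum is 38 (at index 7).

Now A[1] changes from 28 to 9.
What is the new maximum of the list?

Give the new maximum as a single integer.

Answer: 38

Derivation:
Old max = 38 (at index 7)
Change: A[1] 28 -> 9
Changed element was NOT the old max.
  New max = max(old_max, new_val) = max(38, 9) = 38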